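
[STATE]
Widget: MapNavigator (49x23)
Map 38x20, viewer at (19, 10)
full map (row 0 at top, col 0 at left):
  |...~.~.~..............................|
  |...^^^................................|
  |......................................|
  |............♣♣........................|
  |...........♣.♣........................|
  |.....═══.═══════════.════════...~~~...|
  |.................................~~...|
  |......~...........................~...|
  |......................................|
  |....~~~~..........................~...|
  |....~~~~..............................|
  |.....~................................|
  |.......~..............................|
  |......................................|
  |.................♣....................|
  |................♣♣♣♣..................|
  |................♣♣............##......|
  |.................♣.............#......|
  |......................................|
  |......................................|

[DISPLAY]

                                                 
     ...~.~.~..............................      
     ...^^^................................      
     ......................................      
     ............♣♣........................      
     ...........♣.♣........................      
     .....═══.═══════════.════════...~~~...      
     .................................~~...      
     ......~...........................~...      
     ......................................      
     ....~~~~..........................~...      
     ....~~~~...........@..................      
     .....~................................      
     .......~..............................      
     ......................................      
     .................♣....................      
     ................♣♣♣♣..................      
     ................♣♣............##......      
     .................♣.............#......      
     ......................................      
     ......................................      
                                                 
                                                 


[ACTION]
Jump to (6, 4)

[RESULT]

                                                 
                                                 
                                                 
                                                 
                                                 
                                                 
                                                 
                  ...~.~.~.......................
                  ...^^^.........................
                  ...............................
                  ............♣♣.................
                  ......@....♣.♣.................
                  .....═══.═══════════.════════..
                  ...............................
                  ......~........................
                  ...............................
                  ....~~~~.......................
                  ....~~~~.......................
                  .....~.........................
                  .......~.......................
                  ...............................
                  .................♣.............
                  ................♣♣♣♣...........


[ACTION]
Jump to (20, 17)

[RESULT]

    .................................~~...       
    ......~...........................~...       
    ......................................       
    ....~~~~..........................~...       
    ....~~~~..............................       
    .....~................................       
    .......~..............................       
    ......................................       
    .................♣....................       
    ................♣♣♣♣..................       
    ................♣♣............##......       
    .................♣..@..........#......       
    ......................................       
    ......................................       
                                                 
                                                 
                                                 
                                                 
                                                 
                                                 
                                                 
                                                 
                                                 


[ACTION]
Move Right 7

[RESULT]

..............................~~...              
...~...........................~...              
...................................              
.~~~~..........................~...              
.~~~~..............................              
..~................................              
....~..............................              
...................................              
..............♣....................              
.............♣♣♣♣..................              
.............♣♣............##......              
..............♣.........@...#......              
...................................              
...................................              
                                                 
                                                 
                                                 
                                                 
                                                 
                                                 
                                                 
                                                 
                                                 


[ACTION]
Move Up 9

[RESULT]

                                                 
                                                 
                                                 
~.~.~..............................              
^^^................................              
...................................              
.........♣♣........................              
........♣.♣........................              
..═══.═══════════.════════...~~~...              
..............................~~...              
...~...........................~...              
........................@..........              
.~~~~..........................~...              
.~~~~..............................              
..~................................              
....~..............................              
...................................              
..............♣....................              
.............♣♣♣♣..................              
.............♣♣............##......              
..............♣.............#......              
...................................              
...................................              


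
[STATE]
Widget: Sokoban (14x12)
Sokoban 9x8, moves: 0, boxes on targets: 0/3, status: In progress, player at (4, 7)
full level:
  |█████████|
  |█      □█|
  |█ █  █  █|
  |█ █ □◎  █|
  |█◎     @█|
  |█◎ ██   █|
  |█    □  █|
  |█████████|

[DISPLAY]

█████████     
█      □█     
█ █  █  █     
█ █ □◎  █     
█◎     @█     
█◎ ██   █     
█    □  █     
█████████     
Moves: 0  0/3 
              
              
              


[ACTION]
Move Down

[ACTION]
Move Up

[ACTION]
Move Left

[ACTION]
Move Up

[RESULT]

█████████     
█      □█     
█ █  █  █     
█ █ □◎@ █     
█◎      █     
█◎ ██   █     
█    □  █     
█████████     
Moves: 4  0/3 
              
              
              


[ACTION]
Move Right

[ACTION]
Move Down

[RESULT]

█████████     
█      □█     
█ █  █  █     
█ █ □◎  █     
█◎     @█     
█◎ ██   █     
█    □  █     
█████████     
Moves: 6  0/3 
              
              
              


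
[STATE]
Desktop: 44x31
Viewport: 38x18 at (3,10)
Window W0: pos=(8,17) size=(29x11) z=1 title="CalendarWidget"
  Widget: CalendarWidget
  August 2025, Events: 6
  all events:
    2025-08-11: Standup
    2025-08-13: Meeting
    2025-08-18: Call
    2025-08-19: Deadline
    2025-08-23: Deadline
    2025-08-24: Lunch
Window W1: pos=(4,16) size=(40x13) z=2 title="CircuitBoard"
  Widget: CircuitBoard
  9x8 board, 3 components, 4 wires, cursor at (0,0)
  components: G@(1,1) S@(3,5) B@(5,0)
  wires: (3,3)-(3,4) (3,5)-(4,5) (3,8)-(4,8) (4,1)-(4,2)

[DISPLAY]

                                      
                                      
                                      
                                      
                                      
                                      
 ┏━━━━━━━━━━━━━━━━━━━━━━━━━━━━━━━━━━━━
 ┃ CircuitBoard                       
 ┠────────────────────────────────────
 ┃   0 1 2 3 4 5 6 7 8                
 ┃0  [.]                              
 ┃                                    
 ┃1       G                           
 ┃                                    
 ┃2                                   
 ┃                                    
 ┃3               · ─ ·   S           
 ┃                        │           


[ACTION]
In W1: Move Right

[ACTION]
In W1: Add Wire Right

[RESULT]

                                      
                                      
                                      
                                      
                                      
                                      
 ┏━━━━━━━━━━━━━━━━━━━━━━━━━━━━━━━━━━━━
 ┃ CircuitBoard                       
 ┠────────────────────────────────────
 ┃   0 1 2 3 4 5 6 7 8                
 ┃0      [.]─ ·                       
 ┃                                    
 ┃1       G                           
 ┃                                    
 ┃2                                   
 ┃                                    
 ┃3               · ─ ·   S           
 ┃                        │           


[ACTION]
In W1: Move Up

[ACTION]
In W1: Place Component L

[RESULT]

                                      
                                      
                                      
                                      
                                      
                                      
 ┏━━━━━━━━━━━━━━━━━━━━━━━━━━━━━━━━━━━━
 ┃ CircuitBoard                       
 ┠────────────────────────────────────
 ┃   0 1 2 3 4 5 6 7 8                
 ┃0      [L]─ ·                       
 ┃                                    
 ┃1       G                           
 ┃                                    
 ┃2                                   
 ┃                                    
 ┃3               · ─ ·   S           
 ┃                        │           


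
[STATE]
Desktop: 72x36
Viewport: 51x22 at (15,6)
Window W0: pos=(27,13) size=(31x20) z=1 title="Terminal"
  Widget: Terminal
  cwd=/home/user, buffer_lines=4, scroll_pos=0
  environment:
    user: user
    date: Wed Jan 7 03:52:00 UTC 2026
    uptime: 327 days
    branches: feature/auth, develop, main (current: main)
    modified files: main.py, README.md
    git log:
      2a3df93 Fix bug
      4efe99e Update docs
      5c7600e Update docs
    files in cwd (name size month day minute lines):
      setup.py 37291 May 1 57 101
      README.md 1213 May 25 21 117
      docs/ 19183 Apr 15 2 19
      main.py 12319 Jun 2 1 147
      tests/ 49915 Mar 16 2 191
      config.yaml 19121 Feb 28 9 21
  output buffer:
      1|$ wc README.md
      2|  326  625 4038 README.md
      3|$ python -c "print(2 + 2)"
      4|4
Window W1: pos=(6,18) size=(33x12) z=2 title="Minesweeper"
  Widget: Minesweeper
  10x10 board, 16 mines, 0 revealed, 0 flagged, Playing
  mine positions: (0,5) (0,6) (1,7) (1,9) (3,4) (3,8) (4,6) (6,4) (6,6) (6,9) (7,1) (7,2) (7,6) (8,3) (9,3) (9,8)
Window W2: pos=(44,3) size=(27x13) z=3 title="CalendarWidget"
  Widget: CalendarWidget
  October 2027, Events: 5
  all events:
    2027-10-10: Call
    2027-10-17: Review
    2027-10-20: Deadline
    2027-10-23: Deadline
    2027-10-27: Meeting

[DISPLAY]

                             ┃       October 2027  
                             ┃Mo Tu We Th Fr Sa Su 
                             ┃             1  2  3 
                             ┃ 4  5  6  7  8  9 10*
                             ┃11 12 13 14 15 16 17*
                             ┃18 19 20* 21 22 23* 2
                             ┃25 26 27* 28 29 30 31
            ┏━━━━━━━━━━━━━━━━┃                     
            ┃ Terminal       ┃                     
            ┠────────────────┗━━━━━━━━━━━━━━━━━━━━━
            ┃$ wc README.md               ┃        
            ┃  326  625 4038 README.md    ┃        
━━━━━━━━━━━━━━━━━━━━━━━┓ "print(2 + 2)"   ┃        
eper                   ┃                  ┃        
───────────────────────┨                  ┃        
■■                     ┃                  ┃        
■■                     ┃                  ┃        
■■                     ┃                  ┃        
■■                     ┃                  ┃        
■■                     ┃                  ┃        
■■                     ┃                  ┃        
■■                     ┃                  ┃        


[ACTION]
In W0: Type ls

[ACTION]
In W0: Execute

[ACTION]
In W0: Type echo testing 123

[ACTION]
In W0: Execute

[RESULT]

                             ┃       October 2027  
                             ┃Mo Tu We Th Fr Sa Su 
                             ┃             1  2  3 
                             ┃ 4  5  6  7  8  9 10*
                             ┃11 12 13 14 15 16 17*
                             ┃18 19 20* 21 22 23* 2
                             ┃25 26 27* 28 29 30 31
            ┏━━━━━━━━━━━━━━━━┃                     
            ┃ Terminal       ┃                     
            ┠────────────────┗━━━━━━━━━━━━━━━━━━━━━
            ┃$ wc README.md               ┃        
            ┃  326  625 4038 README.md    ┃        
━━━━━━━━━━━━━━━━━━━━━━━┓ "print(2 + 2)"   ┃        
eper                   ┃                  ┃        
───────────────────────┨                  ┃        
■■                     ┃EADME.md  docs/  m┃        
■■                     ┃ing 123           ┃        
■■                     ┃                  ┃        
■■                     ┃                  ┃        
■■                     ┃                  ┃        
■■                     ┃                  ┃        
■■                     ┃                  ┃        


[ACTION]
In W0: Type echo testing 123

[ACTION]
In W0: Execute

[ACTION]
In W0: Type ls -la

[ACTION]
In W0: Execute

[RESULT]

                             ┃       October 2027  
                             ┃Mo Tu We Th Fr Sa Su 
                             ┃             1  2  3 
                             ┃ 4  5  6  7  8  9 10*
                             ┃11 12 13 14 15 16 17*
                             ┃18 19 20* 21 22 23* 2
                             ┃25 26 27* 28 29 30 31
            ┏━━━━━━━━━━━━━━━━┃                     
            ┃ Terminal       ┃                     
            ┠────────────────┗━━━━━━━━━━━━━━━━━━━━━
            ┃$ python -c "print(2 + 2)"   ┃        
            ┃4                            ┃        
━━━━━━━━━━━━━━━━━━━━━━━┓                  ┃        
eper                   ┃EADME.md  docs/  m┃        
───────────────────────┨ing 123           ┃        
■■                     ┃                  ┃        
■■                     ┃ing 123           ┃        
■■                     ┃                  ┃        
■■                     ┃                  ┃        
■■                     ┃ 1 user group    3┃        
■■                     ┃ 1 user group     ┃        
■■                     ┃ 1 user group    1┃        


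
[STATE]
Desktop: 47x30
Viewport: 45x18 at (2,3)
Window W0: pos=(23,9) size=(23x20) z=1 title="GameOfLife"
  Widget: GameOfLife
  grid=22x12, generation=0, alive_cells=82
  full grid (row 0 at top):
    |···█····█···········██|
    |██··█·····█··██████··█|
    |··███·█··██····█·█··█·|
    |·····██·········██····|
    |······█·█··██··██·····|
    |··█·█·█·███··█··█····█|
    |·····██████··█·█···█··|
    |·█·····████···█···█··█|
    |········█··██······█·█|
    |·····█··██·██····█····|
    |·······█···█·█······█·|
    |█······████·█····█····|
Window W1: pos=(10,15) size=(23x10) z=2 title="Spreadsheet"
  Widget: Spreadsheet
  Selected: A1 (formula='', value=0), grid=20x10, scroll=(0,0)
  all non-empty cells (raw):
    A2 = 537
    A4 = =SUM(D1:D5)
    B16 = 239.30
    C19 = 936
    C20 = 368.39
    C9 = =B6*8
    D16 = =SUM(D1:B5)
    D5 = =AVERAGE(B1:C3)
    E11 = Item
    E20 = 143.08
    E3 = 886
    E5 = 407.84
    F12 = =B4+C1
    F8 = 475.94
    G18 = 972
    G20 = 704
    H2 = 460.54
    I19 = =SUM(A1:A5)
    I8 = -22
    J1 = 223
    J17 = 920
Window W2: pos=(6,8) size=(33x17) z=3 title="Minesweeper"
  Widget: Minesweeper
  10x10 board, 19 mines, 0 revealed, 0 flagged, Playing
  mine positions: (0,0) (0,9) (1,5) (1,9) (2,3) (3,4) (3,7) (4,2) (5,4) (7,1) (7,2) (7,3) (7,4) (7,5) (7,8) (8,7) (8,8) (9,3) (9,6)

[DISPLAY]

                                             
                                             
                                             
                                             
                                             
    ┏━━━━━━━━━━━━━━━━━━━━━━━━━━━━━━━┓        
    ┃ Minesweeper                   ┃━━━━━━┓ 
    ┠───────────────────────────────┨      ┃ 
    ┃■■■■■■■■■■                     ┃──────┨ 
    ┃■■■■■■■■■■                     ┃      ┃ 
    ┃■■■■■■■■■■                     ┃·····█┃ 
    ┃■■■■■■■■■■                     ┃████··┃ 
    ┃■■■■■■■■■■                     ┃█·█··█┃ 
    ┃■■■■■■■■■■                     ┃·██···┃ 
    ┃■■■■■■■■■■                     ┃██····┃ 
    ┃■■■■■■■■■■                     ┃·█····┃ 
    ┃■■■■■■■■■■                     ┃█···█·┃ 
    ┃■■■■■■■■■■                     ┃···█··┃ 


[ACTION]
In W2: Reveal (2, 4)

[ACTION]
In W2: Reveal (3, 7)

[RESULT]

                                             
                                             
                                             
                                             
                                             
    ┏━━━━━━━━━━━━━━━━━━━━━━━━━━━━━━━┓        
    ┃ Minesweeper                   ┃━━━━━━┓ 
    ┠───────────────────────────────┨      ┃ 
    ┃✹■■■■■■■■✹                     ┃──────┨ 
    ┃■■■■■✹■■■✹                     ┃      ┃ 
    ┃■■■✹3■■■■■                     ┃·····█┃ 
    ┃■■■■✹■■✹■■                     ┃████··┃ 
    ┃■■✹■■■■■■■                     ┃█·█··█┃ 
    ┃■■■■✹■■■■■                     ┃·██···┃ 
    ┃■■■■■■■■■■                     ┃██····┃ 
    ┃■✹✹✹✹✹■■✹■                     ┃·█····┃ 
    ┃■■■■■■■✹✹■                     ┃█···█·┃ 
    ┃■■■✹■■✹■■■                     ┃···█··┃ 


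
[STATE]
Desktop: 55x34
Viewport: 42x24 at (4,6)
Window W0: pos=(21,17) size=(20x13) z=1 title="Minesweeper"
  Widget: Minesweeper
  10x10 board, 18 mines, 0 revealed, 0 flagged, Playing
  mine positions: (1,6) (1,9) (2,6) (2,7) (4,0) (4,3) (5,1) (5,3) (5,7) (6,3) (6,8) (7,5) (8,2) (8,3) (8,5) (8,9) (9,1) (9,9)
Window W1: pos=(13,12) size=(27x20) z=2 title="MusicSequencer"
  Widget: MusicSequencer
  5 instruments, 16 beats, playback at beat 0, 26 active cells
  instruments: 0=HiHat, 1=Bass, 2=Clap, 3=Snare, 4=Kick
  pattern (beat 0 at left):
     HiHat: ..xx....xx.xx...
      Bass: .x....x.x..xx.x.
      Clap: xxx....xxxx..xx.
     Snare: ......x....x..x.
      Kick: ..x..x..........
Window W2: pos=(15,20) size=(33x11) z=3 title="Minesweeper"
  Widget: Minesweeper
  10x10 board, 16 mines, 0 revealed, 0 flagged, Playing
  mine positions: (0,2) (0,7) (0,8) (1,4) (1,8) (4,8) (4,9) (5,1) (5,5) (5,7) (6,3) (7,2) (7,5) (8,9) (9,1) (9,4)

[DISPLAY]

                                          
                                          
                                          
                                          
                                          
                                          
         ┏━━━━━━━━━━━━━━━━━━━━━━━━━┓      
         ┃ MusicSequencer          ┃      
         ┠─────────────────────────┨      
         ┃      ▼123456789012345   ┃      
         ┃ HiHat··██····██·██···   ┃      
         ┃  Bass·█····█·█··██·█·   ┃┓     
         ┃  Clap███····████··██·   ┃┃     
         ┃ Snare······█····█··█·   ┃┨     
         ┃ ┏━━━━━━━━━━━━━━━━━━━━━━━━━━━━━━
         ┃ ┃ Minesweeper                  
         ┃ ┠──────────────────────────────
         ┃ ┃■■■■■■■■■■                    
         ┃ ┃■■■■■■■■■■                    
         ┃ ┃■■■■■■■■■■                    
         ┃ ┃■■■■■■■■■■                    
         ┃ ┃■■■■■■■■■■                    
         ┃ ┃■■■■■■■■■■                    
         ┃ ┃■■■■■■■■■■                    


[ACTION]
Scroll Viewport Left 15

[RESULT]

                                          
                                          
                                          
                                          
                                          
                                          
             ┏━━━━━━━━━━━━━━━━━━━━━━━━━┓  
             ┃ MusicSequencer          ┃  
             ┠─────────────────────────┨  
             ┃      ▼123456789012345   ┃  
             ┃ HiHat··██····██·██···   ┃  
             ┃  Bass·█····█·█··██·█·   ┃┓ 
             ┃  Clap███····████··██·   ┃┃ 
             ┃ Snare······█····█··█·   ┃┨ 
             ┃ ┏━━━━━━━━━━━━━━━━━━━━━━━━━━
             ┃ ┃ Minesweeper              
             ┃ ┠──────────────────────────
             ┃ ┃■■■■■■■■■■                
             ┃ ┃■■■■■■■■■■                
             ┃ ┃■■■■■■■■■■                
             ┃ ┃■■■■■■■■■■                
             ┃ ┃■■■■■■■■■■                
             ┃ ┃■■■■■■■■■■                
             ┃ ┃■■■■■■■■■■                


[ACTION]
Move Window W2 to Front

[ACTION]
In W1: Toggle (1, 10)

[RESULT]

                                          
                                          
                                          
                                          
                                          
                                          
             ┏━━━━━━━━━━━━━━━━━━━━━━━━━┓  
             ┃ MusicSequencer          ┃  
             ┠─────────────────────────┨  
             ┃      ▼123456789012345   ┃  
             ┃ HiHat··██····██·██···   ┃  
             ┃  Bass·█····█·█·███·█·   ┃┓ 
             ┃  Clap███····████··██·   ┃┃ 
             ┃ Snare······█····█··█·   ┃┨ 
             ┃ ┏━━━━━━━━━━━━━━━━━━━━━━━━━━
             ┃ ┃ Minesweeper              
             ┃ ┠──────────────────────────
             ┃ ┃■■■■■■■■■■                
             ┃ ┃■■■■■■■■■■                
             ┃ ┃■■■■■■■■■■                
             ┃ ┃■■■■■■■■■■                
             ┃ ┃■■■■■■■■■■                
             ┃ ┃■■■■■■■■■■                
             ┃ ┃■■■■■■■■■■                


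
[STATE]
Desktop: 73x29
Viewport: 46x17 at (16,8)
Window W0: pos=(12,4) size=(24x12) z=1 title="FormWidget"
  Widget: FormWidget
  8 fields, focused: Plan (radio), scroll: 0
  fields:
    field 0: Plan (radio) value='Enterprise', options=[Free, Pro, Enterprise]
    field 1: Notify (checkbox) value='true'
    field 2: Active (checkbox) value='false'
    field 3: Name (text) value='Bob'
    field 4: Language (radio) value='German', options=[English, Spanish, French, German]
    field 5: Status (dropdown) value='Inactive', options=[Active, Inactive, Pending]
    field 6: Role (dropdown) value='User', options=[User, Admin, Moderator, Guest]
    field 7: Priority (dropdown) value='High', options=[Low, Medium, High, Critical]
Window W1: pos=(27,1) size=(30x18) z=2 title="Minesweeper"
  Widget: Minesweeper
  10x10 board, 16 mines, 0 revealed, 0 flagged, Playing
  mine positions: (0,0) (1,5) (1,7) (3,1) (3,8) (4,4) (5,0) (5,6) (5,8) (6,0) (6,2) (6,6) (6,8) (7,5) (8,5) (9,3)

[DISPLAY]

otify:     ┃■■■■■■■■■■                  ┃     
ctive:     ┃■■■■■■■■■■                  ┃     
ame:       ┃■■■■■■■■■■                  ┃     
anguage:   ┃■■■■■■■■■■                  ┃     
tatus:     ┃■■■■■■■■■■                  ┃     
ole:       ┃■■■■■■■■■■                  ┃     
riority:   ┃                            ┃     
━━━━━━━━━━━┃                            ┃     
           ┃                            ┃     
           ┃                            ┃     
           ┗━━━━━━━━━━━━━━━━━━━━━━━━━━━━┛     
                                              
                                              
                                              
                                              
                                              
                                              


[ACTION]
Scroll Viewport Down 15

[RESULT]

tatus:     ┃■■■■■■■■■■                  ┃     
ole:       ┃■■■■■■■■■■                  ┃     
riority:   ┃                            ┃     
━━━━━━━━━━━┃                            ┃     
           ┃                            ┃     
           ┃                            ┃     
           ┗━━━━━━━━━━━━━━━━━━━━━━━━━━━━┛     
                                              
                                              
                                              
                                              
                                              
                                              
                                              
                                              
                                              
                                              


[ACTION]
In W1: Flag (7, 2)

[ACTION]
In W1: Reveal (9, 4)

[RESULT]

tatus:     ┃■■■■■■■■■■                  ┃     
ole:       ┃■■■■2■■■■■                  ┃     
riority:   ┃                            ┃     
━━━━━━━━━━━┃                            ┃     
           ┃                            ┃     
           ┃                            ┃     
           ┗━━━━━━━━━━━━━━━━━━━━━━━━━━━━┛     
                                              
                                              
                                              
                                              
                                              
                                              
                                              
                                              
                                              
                                              


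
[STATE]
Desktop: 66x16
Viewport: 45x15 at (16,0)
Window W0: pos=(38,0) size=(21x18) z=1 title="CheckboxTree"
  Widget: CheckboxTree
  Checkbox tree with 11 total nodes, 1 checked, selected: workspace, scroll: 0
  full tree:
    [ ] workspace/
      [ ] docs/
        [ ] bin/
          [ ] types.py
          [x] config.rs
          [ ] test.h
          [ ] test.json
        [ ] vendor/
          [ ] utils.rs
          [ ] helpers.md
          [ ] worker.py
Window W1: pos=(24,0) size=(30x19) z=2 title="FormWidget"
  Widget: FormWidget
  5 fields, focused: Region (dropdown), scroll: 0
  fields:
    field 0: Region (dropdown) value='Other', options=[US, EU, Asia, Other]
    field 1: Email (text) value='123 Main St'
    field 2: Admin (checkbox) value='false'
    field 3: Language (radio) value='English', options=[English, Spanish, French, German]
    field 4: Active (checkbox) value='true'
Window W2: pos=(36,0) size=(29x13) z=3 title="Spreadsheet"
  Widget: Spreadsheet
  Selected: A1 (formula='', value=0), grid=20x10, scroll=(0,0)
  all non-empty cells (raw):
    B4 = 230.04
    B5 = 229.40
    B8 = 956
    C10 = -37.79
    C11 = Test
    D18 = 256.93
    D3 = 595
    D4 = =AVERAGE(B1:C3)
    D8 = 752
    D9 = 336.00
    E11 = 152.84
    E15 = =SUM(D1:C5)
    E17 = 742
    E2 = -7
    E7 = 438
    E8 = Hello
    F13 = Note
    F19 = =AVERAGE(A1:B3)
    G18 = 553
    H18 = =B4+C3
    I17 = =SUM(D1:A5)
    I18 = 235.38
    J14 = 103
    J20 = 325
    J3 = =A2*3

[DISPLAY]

        ┏━━━━━━━━━━━┏━━━━━━━━━━━━━━━━━━━━━━━━
        ┃ FormWidget┃ Spreadsheet            
        ┠───────────┠────────────────────────
        ┃> Region:  ┃A1:                     
        ┃  Email:   ┃       A       B       C
        ┃  Admin:   ┃------------------------
        ┃  Language:┃  1      [0]       0    
        ┃  Active:  ┃  2        0       0    
        ┃           ┃  3        0       0    
        ┃           ┃  4        0  230.04    
        ┃           ┃  5        0  229.40    
        ┃           ┃  6        0       0    
        ┃           ┗━━━━━━━━━━━━━━━━━━━━━━━━
        ┃                            ┃er.p┃  
        ┃                            ┃    ┃  


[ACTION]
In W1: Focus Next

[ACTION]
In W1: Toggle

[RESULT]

        ┏━━━━━━━━━━━┏━━━━━━━━━━━━━━━━━━━━━━━━
        ┃ FormWidget┃ Spreadsheet            
        ┠───────────┠────────────────────────
        ┃  Region:  ┃A1:                     
        ┃> Email:   ┃       A       B       C
        ┃  Admin:   ┃------------------------
        ┃  Language:┃  1      [0]       0    
        ┃  Active:  ┃  2        0       0    
        ┃           ┃  3        0       0    
        ┃           ┃  4        0  230.04    
        ┃           ┃  5        0  229.40    
        ┃           ┃  6        0       0    
        ┃           ┗━━━━━━━━━━━━━━━━━━━━━━━━
        ┃                            ┃er.p┃  
        ┃                            ┃    ┃  


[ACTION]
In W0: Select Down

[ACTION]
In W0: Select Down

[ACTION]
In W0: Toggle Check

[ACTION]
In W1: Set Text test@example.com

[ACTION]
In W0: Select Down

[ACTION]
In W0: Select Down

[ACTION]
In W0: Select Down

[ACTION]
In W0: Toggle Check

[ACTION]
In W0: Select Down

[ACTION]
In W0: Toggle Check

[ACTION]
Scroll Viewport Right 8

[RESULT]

   ┏━━━━━━━━━━━┏━━━━━━━━━━━━━━━━━━━━━━━━━━━┓ 
   ┃ FormWidget┃ Spreadsheet               ┃ 
   ┠───────────┠───────────────────────────┨ 
   ┃  Region:  ┃A1:                        ┃ 
   ┃> Email:   ┃       A       B       C   ┃ 
   ┃  Admin:   ┃---------------------------┃ 
   ┃  Language:┃  1      [0]       0       ┃ 
   ┃  Active:  ┃  2        0       0       ┃ 
   ┃           ┃  3        0       0       ┃ 
   ┃           ┃  4        0  230.04       ┃ 
   ┃           ┃  5        0  229.40       ┃ 
   ┃           ┃  6        0       0       ┃ 
   ┃           ┗━━━━━━━━━━━━━━━━━━━━━━━━━━━┛ 
   ┃                            ┃er.p┃       
   ┃                            ┃    ┃       


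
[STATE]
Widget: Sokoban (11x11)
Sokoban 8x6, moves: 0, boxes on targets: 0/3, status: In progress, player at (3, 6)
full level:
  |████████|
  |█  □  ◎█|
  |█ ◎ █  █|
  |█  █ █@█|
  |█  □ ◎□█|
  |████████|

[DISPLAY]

████████   
█  □  ◎█   
█ ◎ █  █   
█  █ █@█   
█  □ ◎□█   
████████   
Moves: 0  0
           
           
           
           


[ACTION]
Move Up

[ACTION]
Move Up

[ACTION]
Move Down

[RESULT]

████████   
█  □  ◎█   
█ ◎ █ @█   
█  █ █ █   
█  □ ◎□█   
████████   
Moves: 3  0
           
           
           
           


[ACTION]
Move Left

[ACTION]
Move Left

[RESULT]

████████   
█  □  ◎█   
█ ◎ █@ █   
█  █ █ █   
█  □ ◎□█   
████████   
Moves: 4  0
           
           
           
           


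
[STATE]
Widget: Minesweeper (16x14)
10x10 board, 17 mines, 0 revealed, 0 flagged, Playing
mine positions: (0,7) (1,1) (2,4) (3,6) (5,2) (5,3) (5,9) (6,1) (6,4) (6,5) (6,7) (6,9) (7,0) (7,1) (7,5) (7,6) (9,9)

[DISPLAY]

■■■■■■■■■■      
■■■■■■■■■■      
■■■■■■■■■■      
■■■■■■■■■■      
■■■■■■■■■■      
■■■■■■■■■■      
■■■■■■■■■■      
■■■■■■■■■■      
■■■■■■■■■■      
■■■■■■■■■■      
                
                
                
                


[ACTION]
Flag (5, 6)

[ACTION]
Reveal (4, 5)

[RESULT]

■■■■■■■■■■      
■■■■■■■■■■      
■■■■■■■■■■      
■■■■■■■■■■      
■■■■■1■■■■      
■■■■■■⚑■■■      
■■■■■■■■■■      
■■■■■■■■■■      
■■■■■■■■■■      
■■■■■■■■■■      
                
                
                
                


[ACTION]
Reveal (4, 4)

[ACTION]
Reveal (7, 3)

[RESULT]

■■■■■■■■■■      
■■■■■■■■■■      
■■■■■■■■■■      
■■■■■■■■■■      
■■■■11■■■■      
■■■■■■⚑■■■      
■■■■■■■■■■      
■■■1■■■■■■      
■■■■■■■■■■      
■■■■■■■■■■      
                
                
                
                


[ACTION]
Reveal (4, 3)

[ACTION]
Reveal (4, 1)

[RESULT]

■■■■■■■■■■      
■■■■■■■■■■      
■■■■■■■■■■      
■■■■■■■■■■      
■1■211■■■■      
■■■■■■⚑■■■      
■■■■■■■■■■      
■■■1■■■■■■      
■■■■■■■■■■      
■■■■■■■■■■      
                
                
                
                


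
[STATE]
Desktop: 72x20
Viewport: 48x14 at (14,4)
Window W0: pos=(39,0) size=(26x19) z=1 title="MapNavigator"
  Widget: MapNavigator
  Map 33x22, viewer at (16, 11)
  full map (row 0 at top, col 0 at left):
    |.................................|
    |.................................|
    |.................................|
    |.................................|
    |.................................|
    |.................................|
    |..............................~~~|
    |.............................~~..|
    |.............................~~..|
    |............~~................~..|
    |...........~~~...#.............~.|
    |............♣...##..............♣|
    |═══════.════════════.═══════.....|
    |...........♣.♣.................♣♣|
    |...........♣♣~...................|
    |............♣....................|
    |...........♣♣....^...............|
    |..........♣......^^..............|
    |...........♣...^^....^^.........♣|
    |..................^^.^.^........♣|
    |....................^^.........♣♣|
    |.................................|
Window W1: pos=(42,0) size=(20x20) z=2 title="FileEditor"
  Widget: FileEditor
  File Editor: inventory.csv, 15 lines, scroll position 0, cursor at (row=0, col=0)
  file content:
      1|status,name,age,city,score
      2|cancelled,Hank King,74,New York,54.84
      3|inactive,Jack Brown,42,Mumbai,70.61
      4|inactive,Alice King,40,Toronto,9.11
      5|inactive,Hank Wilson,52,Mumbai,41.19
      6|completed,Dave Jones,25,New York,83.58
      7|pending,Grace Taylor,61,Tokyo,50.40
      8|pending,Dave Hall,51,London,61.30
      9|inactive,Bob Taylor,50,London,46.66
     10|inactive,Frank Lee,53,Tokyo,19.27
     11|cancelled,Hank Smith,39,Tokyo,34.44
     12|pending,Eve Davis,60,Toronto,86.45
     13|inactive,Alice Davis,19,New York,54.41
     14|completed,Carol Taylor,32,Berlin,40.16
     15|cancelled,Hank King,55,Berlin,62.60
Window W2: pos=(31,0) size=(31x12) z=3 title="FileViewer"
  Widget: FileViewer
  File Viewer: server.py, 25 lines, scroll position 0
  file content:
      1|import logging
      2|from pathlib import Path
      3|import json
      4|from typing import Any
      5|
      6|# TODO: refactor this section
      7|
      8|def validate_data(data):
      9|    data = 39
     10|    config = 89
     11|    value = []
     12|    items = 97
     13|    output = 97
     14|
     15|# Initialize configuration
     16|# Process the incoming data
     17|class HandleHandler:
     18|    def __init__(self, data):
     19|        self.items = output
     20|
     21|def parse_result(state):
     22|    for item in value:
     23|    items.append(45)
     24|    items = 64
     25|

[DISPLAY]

                 ┃from pathlib import Path    █┃
                 ┃import json                 ░┃
                 ┃from typing import Any      ░┃
                 ┃                            ░┃
                 ┃# TODO: refactor this sectio░┃
                 ┃                            ░┃
                 ┃def validate_data(data):    ▼┃
                 ┗━━━━━━━━━━━━━━━━━━━━━━━━━━━━━┛
                         ┃..┃inactive,Frank Le░┃
                         ┃..┃cancelled,Hank Sm░┃
                         ┃..┃pending,Eve Davis░┃
                         ┃..┃inactive,Alice Da░┃
                         ┃..┃completed,Carol T░┃
                         ┃..┃cancelled,Hank Ki░┃


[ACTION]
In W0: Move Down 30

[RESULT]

                 ┃from pathlib import Path    █┃
                 ┃import json                 ░┃
                 ┃from typing import Any      ░┃
                 ┃                            ░┃
                 ┃# TODO: refactor this sectio░┃
                 ┃                            ░┃
                 ┃def validate_data(data):    ▼┃
                 ┗━━━━━━━━━━━━━━━━━━━━━━━━━━━━━┛
                         ┃  ┃inactive,Frank Le░┃
                         ┃  ┃cancelled,Hank Sm░┃
                         ┃  ┃pending,Eve Davis░┃
                         ┃  ┃inactive,Alice Da░┃
                         ┃  ┃completed,Carol T░┃
                         ┃  ┃cancelled,Hank Ki░┃


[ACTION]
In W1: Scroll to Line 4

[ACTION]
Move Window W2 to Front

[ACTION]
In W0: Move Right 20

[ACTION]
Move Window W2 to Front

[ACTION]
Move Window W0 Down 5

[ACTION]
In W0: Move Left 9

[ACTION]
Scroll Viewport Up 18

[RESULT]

                 ┏━━━━━━━━━━━━━━━━━━━━━━━━━━━━━┓
                 ┃ FileViewer                  ┃
                 ┠─────────────────────────────┨
                 ┃import logging              ▲┃
                 ┃from pathlib import Path    █┃
                 ┃import json                 ░┃
                 ┃from typing import Any      ░┃
                 ┃                            ░┃
                 ┃# TODO: refactor this sectio░┃
                 ┃                            ░┃
                 ┃def validate_data(data):    ▼┃
                 ┗━━━━━━━━━━━━━━━━━━━━━━━━━━━━━┛
                         ┃  ┃inactive,Frank Le░┃
                         ┃  ┃cancelled,Hank Sm░┃
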